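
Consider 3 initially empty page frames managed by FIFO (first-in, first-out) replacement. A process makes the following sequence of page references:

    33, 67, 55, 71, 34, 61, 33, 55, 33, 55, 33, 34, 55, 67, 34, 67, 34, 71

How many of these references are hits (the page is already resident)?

33: miss, frames [33]
67: miss, frames [33, 67]
55: miss, frames [33, 67, 55]
71: miss, evict 33, frames [67, 55, 71]
34: miss, evict 67, frames [55, 71, 34]
61: miss, evict 55, frames [71, 34, 61]
33: miss, evict 71, frames [34, 61, 33]
55: miss, evict 34, frames [61, 33, 55]
33: hit
55: hit
33: hit
34: miss, evict 61, frames [33, 55, 34]
55: hit
67: miss, evict 33, frames [55, 34, 67]
34: hit
67: hit
34: hit
71: miss, evict 55, frames [34, 67, 71]
Hits: 7.

7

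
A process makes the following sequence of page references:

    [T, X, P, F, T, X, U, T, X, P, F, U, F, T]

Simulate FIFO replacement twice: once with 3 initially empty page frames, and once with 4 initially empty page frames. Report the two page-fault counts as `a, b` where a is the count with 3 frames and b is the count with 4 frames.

3 frames: F F F F F F F . . F F . . F → 10 faults.
4 frames: F F F F . . F F F F F F . F → 11 faults.
11 > 10: adding a frame increased faults — Belady's anomaly.

10, 11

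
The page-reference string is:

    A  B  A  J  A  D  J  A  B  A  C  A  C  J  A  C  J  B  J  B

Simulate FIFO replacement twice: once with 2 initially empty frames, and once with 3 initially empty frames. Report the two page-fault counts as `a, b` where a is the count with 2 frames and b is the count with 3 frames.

2 frames: F F . F F F F F F . F F . F . F . F F . → 14 faults.
3 frames: F F . F . F . F F . F . . F F . . F . . → 10 faults.
10 < 14: adding a frame reduced faults, as is typical.

14, 10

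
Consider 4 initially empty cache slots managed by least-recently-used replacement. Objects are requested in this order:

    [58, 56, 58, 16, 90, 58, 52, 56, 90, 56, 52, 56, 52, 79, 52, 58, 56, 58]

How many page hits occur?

10

58 → fault, frames [58]
56 → fault, frames [58, 56]
58 → hit
16 → fault, frames [56, 58, 16]
90 → fault, frames [56, 58, 16, 90]
58 → hit
52 → fault, evict 56, frames [16, 90, 58, 52]
56 → fault, evict 16, frames [90, 58, 52, 56]
90 → hit
56 → hit
52 → hit
56 → hit
52 → hit
79 → fault, evict 58, frames [90, 56, 52, 79]
52 → hit
58 → fault, evict 90, frames [56, 79, 52, 58]
56 → hit
58 → hit
Hits: 10.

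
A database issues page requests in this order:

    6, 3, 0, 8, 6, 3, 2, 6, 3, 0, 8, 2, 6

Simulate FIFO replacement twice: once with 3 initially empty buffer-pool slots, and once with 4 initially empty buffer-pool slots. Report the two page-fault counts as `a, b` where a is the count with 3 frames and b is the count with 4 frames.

3 frames: F F F F F F F . . F F . F → 10 faults.
4 frames: F F F F . . F F F F F F F → 11 faults.
11 > 10: adding a frame increased faults — Belady's anomaly.

10, 11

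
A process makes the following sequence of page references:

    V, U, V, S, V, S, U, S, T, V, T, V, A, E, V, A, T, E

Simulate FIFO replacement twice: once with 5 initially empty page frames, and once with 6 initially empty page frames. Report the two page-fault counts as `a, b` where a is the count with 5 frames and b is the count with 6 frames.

7, 6

5 frames: F F . F . . . . F . . . F F F . . . → 7 faults.
6 frames: F F . F . . . . F . . . F F . . . . → 6 faults.
6 < 7: adding a frame reduced faults, as is typical.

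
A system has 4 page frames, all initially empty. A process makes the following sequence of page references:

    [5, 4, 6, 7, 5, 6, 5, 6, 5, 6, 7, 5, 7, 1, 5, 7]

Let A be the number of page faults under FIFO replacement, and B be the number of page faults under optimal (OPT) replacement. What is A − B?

Under FIFO: F F F F . . . . . . . . . F F . → 6 faults.
Under OPT: F F F F . . . . . . . . . F . . → 5 faults.
A − B = 6 − 5 = 1.

1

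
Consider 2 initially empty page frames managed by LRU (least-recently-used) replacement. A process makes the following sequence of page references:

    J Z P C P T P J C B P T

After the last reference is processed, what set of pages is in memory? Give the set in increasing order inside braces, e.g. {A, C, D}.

J -> fault, frames (J)
Z -> fault, frames (J Z)
P -> fault, evict J, frames (Z P)
C -> fault, evict Z, frames (P C)
P -> hit
T -> fault, evict C, frames (P T)
P -> hit
J -> fault, evict T, frames (P J)
C -> fault, evict P, frames (J C)
B -> fault, evict J, frames (C B)
P -> fault, evict C, frames (B P)
T -> fault, evict B, frames (P T)

{P, T}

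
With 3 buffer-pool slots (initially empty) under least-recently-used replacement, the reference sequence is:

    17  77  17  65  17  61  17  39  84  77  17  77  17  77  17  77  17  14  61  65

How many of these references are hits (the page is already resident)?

17 -> fault, frames [17]
77 -> fault, frames [17, 77]
17 -> hit
65 -> fault, frames [77, 17, 65]
17 -> hit
61 -> fault, evict 77, frames [65, 17, 61]
17 -> hit
39 -> fault, evict 65, frames [61, 17, 39]
84 -> fault, evict 61, frames [17, 39, 84]
77 -> fault, evict 17, frames [39, 84, 77]
17 -> fault, evict 39, frames [84, 77, 17]
77 -> hit
17 -> hit
77 -> hit
17 -> hit
77 -> hit
17 -> hit
14 -> fault, evict 84, frames [77, 17, 14]
61 -> fault, evict 77, frames [17, 14, 61]
65 -> fault, evict 17, frames [14, 61, 65]
Hits: 9.

9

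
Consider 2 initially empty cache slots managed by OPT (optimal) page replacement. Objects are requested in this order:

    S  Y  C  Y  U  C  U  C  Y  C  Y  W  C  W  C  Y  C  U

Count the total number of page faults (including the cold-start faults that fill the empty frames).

S -> fault, frames {S}
Y -> fault, frames {S,Y}
C -> fault, evict S, frames {Y,C}
Y -> hit
U -> fault, evict Y, frames {C,U}
C -> hit
U -> hit
C -> hit
Y -> fault, evict U, frames {C,Y}
C -> hit
Y -> hit
W -> fault, evict Y, frames {C,W}
C -> hit
W -> hit
C -> hit
Y -> fault, evict W, frames {C,Y}
C -> hit
U -> fault, evict Y, frames {C,U}
Page faults: 8.

8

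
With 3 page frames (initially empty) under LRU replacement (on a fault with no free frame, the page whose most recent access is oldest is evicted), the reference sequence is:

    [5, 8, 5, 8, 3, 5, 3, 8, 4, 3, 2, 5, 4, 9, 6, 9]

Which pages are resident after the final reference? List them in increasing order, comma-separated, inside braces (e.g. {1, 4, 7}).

5 -> miss, frames {5}
8 -> miss, frames {5,8}
5 -> hit
8 -> hit
3 -> miss, frames {5,8,3}
5 -> hit
3 -> hit
8 -> hit
4 -> miss, evict 5, frames {3,8,4}
3 -> hit
2 -> miss, evict 8, frames {4,3,2}
5 -> miss, evict 4, frames {3,2,5}
4 -> miss, evict 3, frames {2,5,4}
9 -> miss, evict 2, frames {5,4,9}
6 -> miss, evict 5, frames {4,9,6}
9 -> hit

{4, 6, 9}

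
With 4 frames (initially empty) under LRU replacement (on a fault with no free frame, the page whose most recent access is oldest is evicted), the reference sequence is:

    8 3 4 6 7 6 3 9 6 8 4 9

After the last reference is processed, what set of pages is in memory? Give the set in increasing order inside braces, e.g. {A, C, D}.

8 → miss, frames (8)
3 → miss, frames (8 3)
4 → miss, frames (8 3 4)
6 → miss, frames (8 3 4 6)
7 → miss, evict 8, frames (3 4 6 7)
6 → hit
3 → hit
9 → miss, evict 4, frames (7 6 3 9)
6 → hit
8 → miss, evict 7, frames (3 9 6 8)
4 → miss, evict 3, frames (9 6 8 4)
9 → hit

{4, 6, 8, 9}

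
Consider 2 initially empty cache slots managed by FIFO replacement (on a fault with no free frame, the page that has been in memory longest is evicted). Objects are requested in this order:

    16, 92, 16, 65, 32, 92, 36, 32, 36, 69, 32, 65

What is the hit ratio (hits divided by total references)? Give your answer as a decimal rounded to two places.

16 -> miss, frames {16}
92 -> miss, frames {16,92}
16 -> hit
65 -> miss, evict 16, frames {92,65}
32 -> miss, evict 92, frames {65,32}
92 -> miss, evict 65, frames {32,92}
36 -> miss, evict 32, frames {92,36}
32 -> miss, evict 92, frames {36,32}
36 -> hit
69 -> miss, evict 36, frames {32,69}
32 -> hit
65 -> miss, evict 32, frames {69,65}
Hits: 3 of 12 references → 3/12 = 0.2500.

0.25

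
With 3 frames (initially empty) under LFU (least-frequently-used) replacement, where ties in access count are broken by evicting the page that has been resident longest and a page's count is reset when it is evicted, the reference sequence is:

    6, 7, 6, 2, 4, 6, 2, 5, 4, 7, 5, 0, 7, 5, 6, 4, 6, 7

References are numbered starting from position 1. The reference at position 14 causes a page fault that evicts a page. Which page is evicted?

pos 1: 6 -> fault, frames [6]
pos 2: 7 -> fault, frames [6, 7]
pos 3: 6 -> hit
pos 4: 2 -> fault, frames [6, 7, 2]
pos 5: 4 -> fault, evict 7, frames [6, 2, 4]
pos 6: 6 -> hit
pos 7: 2 -> hit
pos 8: 5 -> fault, evict 4, frames [6, 2, 5]
pos 9: 4 -> fault, evict 5, frames [6, 2, 4]
pos 10: 7 -> fault, evict 4, frames [6, 2, 7]
pos 11: 5 -> fault, evict 7, frames [6, 2, 5]
pos 12: 0 -> fault, evict 5, frames [6, 2, 0]
pos 13: 7 -> fault, evict 0, frames [6, 2, 7]
pos 14: 5 -> fault, evict 7, frames [6, 2, 5]
At position 14, page 7 is evicted.

7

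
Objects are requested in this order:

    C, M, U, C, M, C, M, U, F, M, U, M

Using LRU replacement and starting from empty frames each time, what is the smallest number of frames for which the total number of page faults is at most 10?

2

f=1: 12 faults
f=2: 9 faults
f=3: 4 faults
f=4: 4 faults
Smallest f with faults ≤ 10 is 2.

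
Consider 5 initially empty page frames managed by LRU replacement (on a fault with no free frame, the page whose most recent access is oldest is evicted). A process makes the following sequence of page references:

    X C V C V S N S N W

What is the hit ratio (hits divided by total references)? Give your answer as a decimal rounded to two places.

0.40

X → fault, frames (X)
C → fault, frames (X C)
V → fault, frames (X C V)
C → hit
V → hit
S → fault, frames (X C V S)
N → fault, frames (X C V S N)
S → hit
N → hit
W → fault, evict X, frames (C V S N W)
Hits: 4 of 10 references → 4/10 = 0.4000.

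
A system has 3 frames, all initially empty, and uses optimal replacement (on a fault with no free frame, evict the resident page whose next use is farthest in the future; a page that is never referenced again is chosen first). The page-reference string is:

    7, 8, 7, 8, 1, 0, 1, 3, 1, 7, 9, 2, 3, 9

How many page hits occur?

7 -> miss, frames {7}
8 -> miss, frames {7,8}
7 -> hit
8 -> hit
1 -> miss, frames {7,8,1}
0 -> miss, evict 8, frames {7,1,0}
1 -> hit
3 -> miss, evict 0, frames {7,1,3}
1 -> hit
7 -> hit
9 -> miss, evict 1, frames {7,3,9}
2 -> miss, evict 7, frames {3,9,2}
3 -> hit
9 -> hit
Hits: 7.

7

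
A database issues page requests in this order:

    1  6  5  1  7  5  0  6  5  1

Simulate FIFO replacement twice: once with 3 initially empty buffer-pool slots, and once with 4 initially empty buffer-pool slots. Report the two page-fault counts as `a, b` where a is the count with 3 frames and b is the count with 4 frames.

3 frames: F F F . F . F F F F → 8 faults.
4 frames: F F F . F . F . . F → 6 faults.
6 < 8: adding a frame reduced faults, as is typical.

8, 6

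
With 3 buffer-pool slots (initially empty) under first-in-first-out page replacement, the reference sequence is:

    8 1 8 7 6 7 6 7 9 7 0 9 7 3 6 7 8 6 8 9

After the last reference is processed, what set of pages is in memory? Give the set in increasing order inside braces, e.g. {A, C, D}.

{6, 8, 9}

8: fault, frames [8]
1: fault, frames [8, 1]
8: hit
7: fault, frames [8, 1, 7]
6: fault, evict 8, frames [1, 7, 6]
7: hit
6: hit
7: hit
9: fault, evict 1, frames [7, 6, 9]
7: hit
0: fault, evict 7, frames [6, 9, 0]
9: hit
7: fault, evict 6, frames [9, 0, 7]
3: fault, evict 9, frames [0, 7, 3]
6: fault, evict 0, frames [7, 3, 6]
7: hit
8: fault, evict 7, frames [3, 6, 8]
6: hit
8: hit
9: fault, evict 3, frames [6, 8, 9]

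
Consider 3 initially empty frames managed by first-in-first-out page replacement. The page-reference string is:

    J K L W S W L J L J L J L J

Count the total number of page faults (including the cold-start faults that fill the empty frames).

7

J → miss, frames [J]
K → miss, frames [J, K]
L → miss, frames [J, K, L]
W → miss, evict J, frames [K, L, W]
S → miss, evict K, frames [L, W, S]
W → hit
L → hit
J → miss, evict L, frames [W, S, J]
L → miss, evict W, frames [S, J, L]
J → hit
L → hit
J → hit
L → hit
J → hit
Page faults: 7.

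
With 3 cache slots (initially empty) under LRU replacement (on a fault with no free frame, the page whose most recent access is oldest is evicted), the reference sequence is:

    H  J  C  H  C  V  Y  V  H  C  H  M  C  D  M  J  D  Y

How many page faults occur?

H → miss, frames [H]
J → miss, frames [H, J]
C → miss, frames [H, J, C]
H → hit
C → hit
V → miss, evict J, frames [H, C, V]
Y → miss, evict H, frames [C, V, Y]
V → hit
H → miss, evict C, frames [Y, V, H]
C → miss, evict Y, frames [V, H, C]
H → hit
M → miss, evict V, frames [C, H, M]
C → hit
D → miss, evict H, frames [M, C, D]
M → hit
J → miss, evict C, frames [D, M, J]
D → hit
Y → miss, evict M, frames [J, D, Y]
Page faults: 11.

11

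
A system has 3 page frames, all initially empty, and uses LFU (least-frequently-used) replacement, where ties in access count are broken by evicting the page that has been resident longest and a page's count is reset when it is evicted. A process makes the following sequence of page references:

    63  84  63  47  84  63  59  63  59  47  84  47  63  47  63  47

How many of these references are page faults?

7

63 → miss, frames {63}
84 → miss, frames {63,84}
63 → hit
47 → miss, frames {63,84,47}
84 → hit
63 → hit
59 → miss, evict 47, frames {63,84,59}
63 → hit
59 → hit
47 → miss, evict 84, frames {63,59,47}
84 → miss, evict 47, frames {63,59,84}
47 → miss, evict 84, frames {63,59,47}
63 → hit
47 → hit
63 → hit
47 → hit
Page faults: 7.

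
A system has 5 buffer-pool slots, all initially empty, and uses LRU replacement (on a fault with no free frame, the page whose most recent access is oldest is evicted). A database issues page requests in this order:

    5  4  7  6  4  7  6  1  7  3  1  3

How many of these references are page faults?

5 -> miss, frames [5]
4 -> miss, frames [5, 4]
7 -> miss, frames [5, 4, 7]
6 -> miss, frames [5, 4, 7, 6]
4 -> hit
7 -> hit
6 -> hit
1 -> miss, frames [5, 4, 7, 6, 1]
7 -> hit
3 -> miss, evict 5, frames [4, 6, 1, 7, 3]
1 -> hit
3 -> hit
Page faults: 6.

6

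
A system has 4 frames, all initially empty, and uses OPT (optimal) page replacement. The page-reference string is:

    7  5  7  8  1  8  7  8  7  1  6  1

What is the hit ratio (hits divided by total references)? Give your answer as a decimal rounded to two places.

0.58

7: fault, frames (7)
5: fault, frames (7 5)
7: hit
8: fault, frames (7 5 8)
1: fault, frames (7 5 8 1)
8: hit
7: hit
8: hit
7: hit
1: hit
6: fault, evict 8, frames (7 5 1 6)
1: hit
Hits: 7 of 12 references → 7/12 = 0.5833.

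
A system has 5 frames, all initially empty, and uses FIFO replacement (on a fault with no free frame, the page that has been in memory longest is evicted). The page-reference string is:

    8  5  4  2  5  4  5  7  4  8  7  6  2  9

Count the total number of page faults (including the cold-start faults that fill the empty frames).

8 -> miss, frames {8}
5 -> miss, frames {8,5}
4 -> miss, frames {8,5,4}
2 -> miss, frames {8,5,4,2}
5 -> hit
4 -> hit
5 -> hit
7 -> miss, frames {8,5,4,2,7}
4 -> hit
8 -> hit
7 -> hit
6 -> miss, evict 8, frames {5,4,2,7,6}
2 -> hit
9 -> miss, evict 5, frames {4,2,7,6,9}
Page faults: 7.

7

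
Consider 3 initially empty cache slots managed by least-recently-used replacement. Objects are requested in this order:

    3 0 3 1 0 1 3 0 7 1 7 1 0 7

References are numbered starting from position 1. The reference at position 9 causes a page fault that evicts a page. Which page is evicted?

1

pos 1: 3 → miss, frames [3]
pos 2: 0 → miss, frames [3, 0]
pos 3: 3 → hit
pos 4: 1 → miss, frames [0, 3, 1]
pos 5: 0 → hit
pos 6: 1 → hit
pos 7: 3 → hit
pos 8: 0 → hit
pos 9: 7 → miss, evict 1, frames [3, 0, 7]
At position 9, page 1 is evicted.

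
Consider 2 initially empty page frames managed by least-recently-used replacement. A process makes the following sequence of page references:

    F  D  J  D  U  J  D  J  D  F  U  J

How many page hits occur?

F → fault, frames (F)
D → fault, frames (F D)
J → fault, evict F, frames (D J)
D → hit
U → fault, evict J, frames (D U)
J → fault, evict D, frames (U J)
D → fault, evict U, frames (J D)
J → hit
D → hit
F → fault, evict J, frames (D F)
U → fault, evict D, frames (F U)
J → fault, evict F, frames (U J)
Hits: 3.

3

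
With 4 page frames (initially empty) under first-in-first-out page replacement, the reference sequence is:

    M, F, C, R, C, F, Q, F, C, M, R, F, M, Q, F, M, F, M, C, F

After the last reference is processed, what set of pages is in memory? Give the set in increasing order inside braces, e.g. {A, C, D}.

M -> miss, frames [M]
F -> miss, frames [M, F]
C -> miss, frames [M, F, C]
R -> miss, frames [M, F, C, R]
C -> hit
F -> hit
Q -> miss, evict M, frames [F, C, R, Q]
F -> hit
C -> hit
M -> miss, evict F, frames [C, R, Q, M]
R -> hit
F -> miss, evict C, frames [R, Q, M, F]
M -> hit
Q -> hit
F -> hit
M -> hit
F -> hit
M -> hit
C -> miss, evict R, frames [Q, M, F, C]
F -> hit

{C, F, M, Q}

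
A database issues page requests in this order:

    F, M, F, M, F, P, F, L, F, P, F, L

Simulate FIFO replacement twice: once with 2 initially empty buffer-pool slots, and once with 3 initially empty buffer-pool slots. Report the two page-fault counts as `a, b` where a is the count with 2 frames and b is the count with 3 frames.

8, 5

2 frames: F F . . . F F F . F F F → 8 faults.
3 frames: F F . . . F . F F . . . → 5 faults.
5 < 8: adding a frame reduced faults, as is typical.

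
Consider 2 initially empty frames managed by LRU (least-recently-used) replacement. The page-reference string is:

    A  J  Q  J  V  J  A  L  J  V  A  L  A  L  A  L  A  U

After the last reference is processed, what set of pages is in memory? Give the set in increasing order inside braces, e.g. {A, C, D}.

{A, U}

A -> fault, frames {A}
J -> fault, frames {A,J}
Q -> fault, evict A, frames {J,Q}
J -> hit
V -> fault, evict Q, frames {J,V}
J -> hit
A -> fault, evict V, frames {J,A}
L -> fault, evict J, frames {A,L}
J -> fault, evict A, frames {L,J}
V -> fault, evict L, frames {J,V}
A -> fault, evict J, frames {V,A}
L -> fault, evict V, frames {A,L}
A -> hit
L -> hit
A -> hit
L -> hit
A -> hit
U -> fault, evict L, frames {A,U}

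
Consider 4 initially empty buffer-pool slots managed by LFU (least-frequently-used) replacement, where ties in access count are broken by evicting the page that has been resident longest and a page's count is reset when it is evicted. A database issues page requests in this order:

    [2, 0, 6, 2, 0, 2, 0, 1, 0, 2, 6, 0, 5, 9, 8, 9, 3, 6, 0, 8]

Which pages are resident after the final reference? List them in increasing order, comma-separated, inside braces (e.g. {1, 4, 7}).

2: miss, frames {2}
0: miss, frames {2,0}
6: miss, frames {2,0,6}
2: hit
0: hit
2: hit
0: hit
1: miss, frames {2,0,6,1}
0: hit
2: hit
6: hit
0: hit
5: miss, evict 1, frames {2,0,6,5}
9: miss, evict 5, frames {2,0,6,9}
8: miss, evict 9, frames {2,0,6,8}
9: miss, evict 8, frames {2,0,6,9}
3: miss, evict 9, frames {2,0,6,3}
6: hit
0: hit
8: miss, evict 3, frames {2,0,6,8}

{0, 2, 6, 8}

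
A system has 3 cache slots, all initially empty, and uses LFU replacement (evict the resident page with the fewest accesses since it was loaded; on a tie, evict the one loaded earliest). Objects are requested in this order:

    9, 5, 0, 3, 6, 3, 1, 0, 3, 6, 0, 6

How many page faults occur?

9: miss, frames {9}
5: miss, frames {9,5}
0: miss, frames {9,5,0}
3: miss, evict 9, frames {5,0,3}
6: miss, evict 5, frames {0,3,6}
3: hit
1: miss, evict 0, frames {3,6,1}
0: miss, evict 6, frames {3,1,0}
3: hit
6: miss, evict 1, frames {3,0,6}
0: hit
6: hit
Page faults: 8.

8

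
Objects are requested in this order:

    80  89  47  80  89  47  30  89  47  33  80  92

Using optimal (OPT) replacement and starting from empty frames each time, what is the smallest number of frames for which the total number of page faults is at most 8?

3

f=1: 12 faults
f=2: 9 faults
f=3: 7 faults
f=4: 6 faults
f=5: 6 faults
f=6: 6 faults
Smallest f with faults ≤ 8 is 3.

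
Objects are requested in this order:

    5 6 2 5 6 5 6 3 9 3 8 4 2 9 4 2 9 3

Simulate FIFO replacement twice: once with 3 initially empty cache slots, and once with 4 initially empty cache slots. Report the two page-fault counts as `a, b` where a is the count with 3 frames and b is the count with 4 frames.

10, 9

3 frames: F F F . . . . F F . F F F F . . . F → 10 faults.
4 frames: F F F . . . . F F . F F F . . . . F → 9 faults.
9 < 10: adding a frame reduced faults, as is typical.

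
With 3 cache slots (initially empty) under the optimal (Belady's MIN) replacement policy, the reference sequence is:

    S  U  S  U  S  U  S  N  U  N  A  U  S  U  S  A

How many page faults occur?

S → miss, frames [S]
U → miss, frames [S, U]
S → hit
U → hit
S → hit
U → hit
S → hit
N → miss, frames [S, U, N]
U → hit
N → hit
A → miss, evict N, frames [S, U, A]
U → hit
S → hit
U → hit
S → hit
A → hit
Page faults: 4.

4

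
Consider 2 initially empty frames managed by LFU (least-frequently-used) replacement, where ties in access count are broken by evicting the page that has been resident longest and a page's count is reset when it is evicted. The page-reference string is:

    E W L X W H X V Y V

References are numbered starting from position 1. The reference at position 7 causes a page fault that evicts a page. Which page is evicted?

W

pos 1: E -> miss, frames (E)
pos 2: W -> miss, frames (E W)
pos 3: L -> miss, evict E, frames (W L)
pos 4: X -> miss, evict W, frames (L X)
pos 5: W -> miss, evict L, frames (X W)
pos 6: H -> miss, evict X, frames (W H)
pos 7: X -> miss, evict W, frames (H X)
At position 7, page W is evicted.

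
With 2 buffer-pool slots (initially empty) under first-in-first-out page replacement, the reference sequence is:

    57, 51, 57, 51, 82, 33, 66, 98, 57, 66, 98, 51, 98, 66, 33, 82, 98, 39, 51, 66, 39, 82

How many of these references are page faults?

57 -> miss, frames (57)
51 -> miss, frames (57 51)
57 -> hit
51 -> hit
82 -> miss, evict 57, frames (51 82)
33 -> miss, evict 51, frames (82 33)
66 -> miss, evict 82, frames (33 66)
98 -> miss, evict 33, frames (66 98)
57 -> miss, evict 66, frames (98 57)
66 -> miss, evict 98, frames (57 66)
98 -> miss, evict 57, frames (66 98)
51 -> miss, evict 66, frames (98 51)
98 -> hit
66 -> miss, evict 98, frames (51 66)
33 -> miss, evict 51, frames (66 33)
82 -> miss, evict 66, frames (33 82)
98 -> miss, evict 33, frames (82 98)
39 -> miss, evict 82, frames (98 39)
51 -> miss, evict 98, frames (39 51)
66 -> miss, evict 39, frames (51 66)
39 -> miss, evict 51, frames (66 39)
82 -> miss, evict 66, frames (39 82)
Page faults: 19.

19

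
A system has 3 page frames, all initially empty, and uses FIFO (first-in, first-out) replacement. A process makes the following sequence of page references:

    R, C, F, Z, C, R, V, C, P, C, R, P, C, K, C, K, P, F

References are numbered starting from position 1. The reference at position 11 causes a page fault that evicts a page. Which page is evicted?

pos 1: R -> fault, frames (R)
pos 2: C -> fault, frames (R C)
pos 3: F -> fault, frames (R C F)
pos 4: Z -> fault, evict R, frames (C F Z)
pos 5: C -> hit
pos 6: R -> fault, evict C, frames (F Z R)
pos 7: V -> fault, evict F, frames (Z R V)
pos 8: C -> fault, evict Z, frames (R V C)
pos 9: P -> fault, evict R, frames (V C P)
pos 10: C -> hit
pos 11: R -> fault, evict V, frames (C P R)
At position 11, page V is evicted.

V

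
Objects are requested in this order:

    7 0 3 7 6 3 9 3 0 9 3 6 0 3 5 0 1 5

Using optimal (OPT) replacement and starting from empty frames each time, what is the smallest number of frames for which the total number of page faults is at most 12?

f=1: 18 faults
f=2: 11 faults
f=3: 8 faults
f=4: 7 faults
f=5: 7 faults
f=6: 7 faults
f=7: 7 faults
Smallest f with faults ≤ 12 is 2.

2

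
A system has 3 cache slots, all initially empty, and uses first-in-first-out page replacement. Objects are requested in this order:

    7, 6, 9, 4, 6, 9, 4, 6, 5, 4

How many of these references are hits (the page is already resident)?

5

7: miss, frames {7}
6: miss, frames {7,6}
9: miss, frames {7,6,9}
4: miss, evict 7, frames {6,9,4}
6: hit
9: hit
4: hit
6: hit
5: miss, evict 6, frames {9,4,5}
4: hit
Hits: 5.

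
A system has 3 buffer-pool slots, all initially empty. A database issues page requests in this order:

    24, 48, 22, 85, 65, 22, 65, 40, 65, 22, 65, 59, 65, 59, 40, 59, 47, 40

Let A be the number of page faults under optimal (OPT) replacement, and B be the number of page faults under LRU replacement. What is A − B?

Under OPT: F F F F F . . F . . . F . . . . F . → 8 faults.
Under LRU: F F F F F . . F . . . F . . F . F . → 9 faults.
A − B = 8 − 9 = -1.

-1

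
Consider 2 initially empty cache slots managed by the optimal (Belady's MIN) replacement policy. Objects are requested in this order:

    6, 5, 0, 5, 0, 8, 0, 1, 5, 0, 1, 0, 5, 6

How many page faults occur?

9

6: fault, frames [6]
5: fault, frames [6, 5]
0: fault, evict 6, frames [5, 0]
5: hit
0: hit
8: fault, evict 5, frames [0, 8]
0: hit
1: fault, evict 8, frames [0, 1]
5: fault, evict 1, frames [0, 5]
0: hit
1: fault, evict 5, frames [0, 1]
0: hit
5: fault, evict 1, frames [0, 5]
6: fault, evict 5, frames [0, 6]
Page faults: 9.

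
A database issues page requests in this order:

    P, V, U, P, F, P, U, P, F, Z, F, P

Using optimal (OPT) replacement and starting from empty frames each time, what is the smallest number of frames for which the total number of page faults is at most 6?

f=1: 12 faults
f=2: 8 faults
f=3: 5 faults
f=4: 5 faults
f=5: 5 faults
Smallest f with faults ≤ 6 is 3.

3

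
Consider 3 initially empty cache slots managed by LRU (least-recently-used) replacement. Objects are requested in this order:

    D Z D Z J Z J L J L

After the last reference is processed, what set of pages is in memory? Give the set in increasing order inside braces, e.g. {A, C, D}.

D → fault, frames {D}
Z → fault, frames {D,Z}
D → hit
Z → hit
J → fault, frames {D,Z,J}
Z → hit
J → hit
L → fault, evict D, frames {Z,J,L}
J → hit
L → hit

{J, L, Z}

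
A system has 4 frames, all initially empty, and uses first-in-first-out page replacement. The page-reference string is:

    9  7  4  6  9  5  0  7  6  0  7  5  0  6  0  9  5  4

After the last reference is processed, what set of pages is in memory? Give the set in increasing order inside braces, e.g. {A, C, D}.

{0, 4, 7, 9}

9 → miss, frames [9]
7 → miss, frames [9, 7]
4 → miss, frames [9, 7, 4]
6 → miss, frames [9, 7, 4, 6]
9 → hit
5 → miss, evict 9, frames [7, 4, 6, 5]
0 → miss, evict 7, frames [4, 6, 5, 0]
7 → miss, evict 4, frames [6, 5, 0, 7]
6 → hit
0 → hit
7 → hit
5 → hit
0 → hit
6 → hit
0 → hit
9 → miss, evict 6, frames [5, 0, 7, 9]
5 → hit
4 → miss, evict 5, frames [0, 7, 9, 4]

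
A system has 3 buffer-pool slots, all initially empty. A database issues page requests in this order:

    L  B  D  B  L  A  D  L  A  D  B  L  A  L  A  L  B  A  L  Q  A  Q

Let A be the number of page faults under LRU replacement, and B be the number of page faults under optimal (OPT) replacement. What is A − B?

3

Under LRU: F F F . . F F . . . F F F . . . . . . F . . → 9 faults.
Under OPT: F F F . . F . . . . F . . . . . . . . F . . → 6 faults.
A − B = 9 − 6 = 3.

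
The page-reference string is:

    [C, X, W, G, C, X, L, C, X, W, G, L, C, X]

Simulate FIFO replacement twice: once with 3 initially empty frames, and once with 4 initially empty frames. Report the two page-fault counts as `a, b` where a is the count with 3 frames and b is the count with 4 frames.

3 frames: F F F F F F F . . F F . F F → 11 faults.
4 frames: F F F F . . F F F F F F F F → 12 faults.
12 > 11: adding a frame increased faults — Belady's anomaly.

11, 12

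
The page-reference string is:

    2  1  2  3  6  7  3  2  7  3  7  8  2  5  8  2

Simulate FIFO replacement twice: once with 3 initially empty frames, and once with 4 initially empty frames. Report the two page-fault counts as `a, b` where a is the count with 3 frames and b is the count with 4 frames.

3 frames: F F . F F F . F . F . F . F . F → 10 faults.
4 frames: F F . F F F . F . . . F . F . . → 8 faults.
8 < 10: adding a frame reduced faults, as is typical.

10, 8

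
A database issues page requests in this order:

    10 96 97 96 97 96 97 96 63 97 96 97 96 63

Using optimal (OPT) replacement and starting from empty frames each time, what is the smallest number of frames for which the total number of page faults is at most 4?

f=1: 14 faults
f=2: 6 faults
f=3: 4 faults
f=4: 4 faults
Smallest f with faults ≤ 4 is 3.

3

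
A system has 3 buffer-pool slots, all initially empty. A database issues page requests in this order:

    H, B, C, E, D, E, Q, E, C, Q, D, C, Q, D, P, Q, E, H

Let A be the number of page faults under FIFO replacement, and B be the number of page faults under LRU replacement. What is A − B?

Under FIFO: F F F F F . F . F . . . . . F . F F → 10 faults.
Under LRU: F F F F F . F . F . F . . . F . F F → 11 faults.
A − B = 10 − 11 = -1.

-1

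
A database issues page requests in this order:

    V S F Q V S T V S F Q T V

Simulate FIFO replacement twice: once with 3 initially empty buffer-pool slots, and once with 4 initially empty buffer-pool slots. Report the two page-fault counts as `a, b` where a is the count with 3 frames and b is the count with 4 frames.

10, 11

3 frames: F F F F F F F . . F F . F → 10 faults.
4 frames: F F F F . . F F F F F F F → 11 faults.
11 > 10: adding a frame increased faults — Belady's anomaly.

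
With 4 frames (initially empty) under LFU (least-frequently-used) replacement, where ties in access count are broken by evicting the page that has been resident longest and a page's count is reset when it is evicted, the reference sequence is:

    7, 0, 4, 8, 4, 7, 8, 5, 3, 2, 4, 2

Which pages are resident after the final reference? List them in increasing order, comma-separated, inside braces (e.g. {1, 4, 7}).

{2, 4, 7, 8}

7 -> miss, frames {7}
0 -> miss, frames {7,0}
4 -> miss, frames {7,0,4}
8 -> miss, frames {7,0,4,8}
4 -> hit
7 -> hit
8 -> hit
5 -> miss, evict 0, frames {7,4,8,5}
3 -> miss, evict 5, frames {7,4,8,3}
2 -> miss, evict 3, frames {7,4,8,2}
4 -> hit
2 -> hit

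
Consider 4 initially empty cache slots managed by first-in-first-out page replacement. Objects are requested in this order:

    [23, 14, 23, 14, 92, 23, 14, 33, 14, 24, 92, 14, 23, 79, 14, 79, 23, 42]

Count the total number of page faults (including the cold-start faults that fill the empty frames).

23: miss, frames [23]
14: miss, frames [23, 14]
23: hit
14: hit
92: miss, frames [23, 14, 92]
23: hit
14: hit
33: miss, frames [23, 14, 92, 33]
14: hit
24: miss, evict 23, frames [14, 92, 33, 24]
92: hit
14: hit
23: miss, evict 14, frames [92, 33, 24, 23]
79: miss, evict 92, frames [33, 24, 23, 79]
14: miss, evict 33, frames [24, 23, 79, 14]
79: hit
23: hit
42: miss, evict 24, frames [23, 79, 14, 42]
Page faults: 9.

9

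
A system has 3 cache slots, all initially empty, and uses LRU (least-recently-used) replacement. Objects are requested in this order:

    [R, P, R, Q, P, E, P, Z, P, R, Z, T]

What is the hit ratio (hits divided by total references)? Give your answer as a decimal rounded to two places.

0.42

R -> miss, frames (R)
P -> miss, frames (R P)
R -> hit
Q -> miss, frames (P R Q)
P -> hit
E -> miss, evict R, frames (Q P E)
P -> hit
Z -> miss, evict Q, frames (E P Z)
P -> hit
R -> miss, evict E, frames (Z P R)
Z -> hit
T -> miss, evict P, frames (R Z T)
Hits: 5 of 12 references → 5/12 = 0.4167.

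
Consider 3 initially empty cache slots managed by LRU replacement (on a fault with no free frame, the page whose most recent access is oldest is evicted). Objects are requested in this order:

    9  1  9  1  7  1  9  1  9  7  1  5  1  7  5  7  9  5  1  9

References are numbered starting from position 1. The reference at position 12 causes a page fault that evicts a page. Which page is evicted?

pos 1: 9 → miss, frames (9)
pos 2: 1 → miss, frames (9 1)
pos 3: 9 → hit
pos 4: 1 → hit
pos 5: 7 → miss, frames (9 1 7)
pos 6: 1 → hit
pos 7: 9 → hit
pos 8: 1 → hit
pos 9: 9 → hit
pos 10: 7 → hit
pos 11: 1 → hit
pos 12: 5 → miss, evict 9, frames (7 1 5)
At position 12, page 9 is evicted.

9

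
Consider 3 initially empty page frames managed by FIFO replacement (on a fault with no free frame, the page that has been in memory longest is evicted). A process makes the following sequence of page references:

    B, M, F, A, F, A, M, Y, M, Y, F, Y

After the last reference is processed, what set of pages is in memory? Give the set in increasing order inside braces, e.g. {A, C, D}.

{F, M, Y}

B → fault, frames {B}
M → fault, frames {B,M}
F → fault, frames {B,M,F}
A → fault, evict B, frames {M,F,A}
F → hit
A → hit
M → hit
Y → fault, evict M, frames {F,A,Y}
M → fault, evict F, frames {A,Y,M}
Y → hit
F → fault, evict A, frames {Y,M,F}
Y → hit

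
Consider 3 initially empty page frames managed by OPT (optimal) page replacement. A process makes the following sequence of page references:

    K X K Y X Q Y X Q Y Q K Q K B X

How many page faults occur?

6

K -> fault, frames [K]
X -> fault, frames [K, X]
K -> hit
Y -> fault, frames [K, X, Y]
X -> hit
Q -> fault, evict K, frames [X, Y, Q]
Y -> hit
X -> hit
Q -> hit
Y -> hit
Q -> hit
K -> fault, evict Y, frames [X, Q, K]
Q -> hit
K -> hit
B -> fault, evict K, frames [X, Q, B]
X -> hit
Page faults: 6.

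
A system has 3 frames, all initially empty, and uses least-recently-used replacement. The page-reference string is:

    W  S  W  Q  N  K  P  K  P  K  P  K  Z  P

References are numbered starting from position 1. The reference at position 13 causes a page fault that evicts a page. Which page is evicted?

pos 1: W → miss, frames (W)
pos 2: S → miss, frames (W S)
pos 3: W → hit
pos 4: Q → miss, frames (S W Q)
pos 5: N → miss, evict S, frames (W Q N)
pos 6: K → miss, evict W, frames (Q N K)
pos 7: P → miss, evict Q, frames (N K P)
pos 8: K → hit
pos 9: P → hit
pos 10: K → hit
pos 11: P → hit
pos 12: K → hit
pos 13: Z → miss, evict N, frames (P K Z)
At position 13, page N is evicted.

N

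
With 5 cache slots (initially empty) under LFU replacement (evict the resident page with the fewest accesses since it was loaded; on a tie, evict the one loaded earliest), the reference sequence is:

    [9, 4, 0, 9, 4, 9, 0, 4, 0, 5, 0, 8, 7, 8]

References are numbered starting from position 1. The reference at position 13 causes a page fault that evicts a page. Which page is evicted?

pos 1: 9 → fault, frames {9}
pos 2: 4 → fault, frames {9,4}
pos 3: 0 → fault, frames {9,4,0}
pos 4: 9 → hit
pos 5: 4 → hit
pos 6: 9 → hit
pos 7: 0 → hit
pos 8: 4 → hit
pos 9: 0 → hit
pos 10: 5 → fault, frames {9,4,0,5}
pos 11: 0 → hit
pos 12: 8 → fault, frames {9,4,0,5,8}
pos 13: 7 → fault, evict 5, frames {9,4,0,8,7}
At position 13, page 5 is evicted.

5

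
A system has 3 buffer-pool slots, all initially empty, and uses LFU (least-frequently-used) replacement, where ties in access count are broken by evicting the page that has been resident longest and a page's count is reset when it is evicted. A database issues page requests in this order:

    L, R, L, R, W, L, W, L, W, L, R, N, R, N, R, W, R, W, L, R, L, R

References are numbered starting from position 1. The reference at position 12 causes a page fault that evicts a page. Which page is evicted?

pos 1: L → fault, frames [L]
pos 2: R → fault, frames [L, R]
pos 3: L → hit
pos 4: R → hit
pos 5: W → fault, frames [L, R, W]
pos 6: L → hit
pos 7: W → hit
pos 8: L → hit
pos 9: W → hit
pos 10: L → hit
pos 11: R → hit
pos 12: N → fault, evict R, frames [L, W, N]
At position 12, page R is evicted.

R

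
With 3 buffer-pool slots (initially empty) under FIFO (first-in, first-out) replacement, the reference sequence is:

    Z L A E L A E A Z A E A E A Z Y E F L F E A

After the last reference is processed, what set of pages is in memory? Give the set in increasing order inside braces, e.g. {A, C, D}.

{A, E, L}

Z -> miss, frames {Z}
L -> miss, frames {Z,L}
A -> miss, frames {Z,L,A}
E -> miss, evict Z, frames {L,A,E}
L -> hit
A -> hit
E -> hit
A -> hit
Z -> miss, evict L, frames {A,E,Z}
A -> hit
E -> hit
A -> hit
E -> hit
A -> hit
Z -> hit
Y -> miss, evict A, frames {E,Z,Y}
E -> hit
F -> miss, evict E, frames {Z,Y,F}
L -> miss, evict Z, frames {Y,F,L}
F -> hit
E -> miss, evict Y, frames {F,L,E}
A -> miss, evict F, frames {L,E,A}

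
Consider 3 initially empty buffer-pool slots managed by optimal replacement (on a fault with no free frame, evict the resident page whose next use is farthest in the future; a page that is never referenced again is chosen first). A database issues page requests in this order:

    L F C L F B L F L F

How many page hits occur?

6

L → miss, frames [L]
F → miss, frames [L, F]
C → miss, frames [L, F, C]
L → hit
F → hit
B → miss, evict C, frames [L, F, B]
L → hit
F → hit
L → hit
F → hit
Hits: 6.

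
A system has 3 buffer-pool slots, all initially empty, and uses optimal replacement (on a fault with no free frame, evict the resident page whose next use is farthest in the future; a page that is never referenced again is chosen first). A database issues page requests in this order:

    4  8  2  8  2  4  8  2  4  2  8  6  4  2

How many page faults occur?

4 -> fault, frames (4)
8 -> fault, frames (4 8)
2 -> fault, frames (4 8 2)
8 -> hit
2 -> hit
4 -> hit
8 -> hit
2 -> hit
4 -> hit
2 -> hit
8 -> hit
6 -> fault, evict 8, frames (4 2 6)
4 -> hit
2 -> hit
Page faults: 4.

4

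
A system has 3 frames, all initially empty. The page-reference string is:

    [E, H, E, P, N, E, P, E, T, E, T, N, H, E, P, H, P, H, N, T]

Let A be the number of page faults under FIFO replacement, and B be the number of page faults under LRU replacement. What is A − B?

Under FIFO: F F . F F F . . F . . . F . F . . . F F → 10 faults.
Under LRU: F F . F F . . . F . . F F F F . . . F F → 11 faults.
A − B = 10 − 11 = -1.

-1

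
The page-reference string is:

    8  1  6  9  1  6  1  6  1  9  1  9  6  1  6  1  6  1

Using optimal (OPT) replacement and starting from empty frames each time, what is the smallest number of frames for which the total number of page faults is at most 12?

2

f=1: 18 faults
f=2: 7 faults
f=3: 4 faults
f=4: 4 faults
Smallest f with faults ≤ 12 is 2.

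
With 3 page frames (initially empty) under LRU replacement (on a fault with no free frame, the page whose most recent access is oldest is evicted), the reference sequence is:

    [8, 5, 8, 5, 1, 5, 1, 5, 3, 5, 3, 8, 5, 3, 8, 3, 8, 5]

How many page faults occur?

5

8: miss, frames {8}
5: miss, frames {8,5}
8: hit
5: hit
1: miss, frames {8,5,1}
5: hit
1: hit
5: hit
3: miss, evict 8, frames {1,5,3}
5: hit
3: hit
8: miss, evict 1, frames {5,3,8}
5: hit
3: hit
8: hit
3: hit
8: hit
5: hit
Page faults: 5.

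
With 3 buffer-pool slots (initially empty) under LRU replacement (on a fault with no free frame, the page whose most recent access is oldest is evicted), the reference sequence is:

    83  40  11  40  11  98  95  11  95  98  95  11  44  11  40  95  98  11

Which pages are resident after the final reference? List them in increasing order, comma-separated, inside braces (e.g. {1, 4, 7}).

{11, 95, 98}

83 → fault, frames [83]
40 → fault, frames [83, 40]
11 → fault, frames [83, 40, 11]
40 → hit
11 → hit
98 → fault, evict 83, frames [40, 11, 98]
95 → fault, evict 40, frames [11, 98, 95]
11 → hit
95 → hit
98 → hit
95 → hit
11 → hit
44 → fault, evict 98, frames [95, 11, 44]
11 → hit
40 → fault, evict 95, frames [44, 11, 40]
95 → fault, evict 44, frames [11, 40, 95]
98 → fault, evict 11, frames [40, 95, 98]
11 → fault, evict 40, frames [95, 98, 11]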